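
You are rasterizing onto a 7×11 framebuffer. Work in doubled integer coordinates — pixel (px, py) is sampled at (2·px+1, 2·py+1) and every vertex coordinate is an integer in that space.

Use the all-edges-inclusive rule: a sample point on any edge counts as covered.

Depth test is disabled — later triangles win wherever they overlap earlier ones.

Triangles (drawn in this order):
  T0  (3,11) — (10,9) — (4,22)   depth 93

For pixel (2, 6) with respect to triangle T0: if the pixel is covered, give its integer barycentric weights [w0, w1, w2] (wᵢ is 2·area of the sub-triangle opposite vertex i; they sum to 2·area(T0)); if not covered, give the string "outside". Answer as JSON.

T0:
  2·area = 79
  edge (3, 11)→(10, 9): d=(7,-2) inclusive
  edge (10, 9)→(4, 22): d=(-6,13) inclusive
  edge (4, 22)→(3, 11): d=(-1,-11) inclusive
    (1,5)@(3, 11): e=[0,79,0] → #  [on edge]
    (2,5)@(5, 11): e=[4,53,22] → #
    (3,5)@(7, 11): e=[8,27,44] → #
    (4,5)@(9, 11): e=[12,1,66] → #
    (5,5)@(11, 11): e=[16,-25,88] → ·
    (1,6)@(3, 13): e=[14,67,-2] → ·
    (2,6)@(5, 13): e=[18,41,20] → #
    (4,6)@(9, 13): e=[26,-11,64] → ·
    (2,7)@(5, 15): e=[32,29,18] → #
    (4,7)@(9, 15): e=[40,-23,62] → ·
    (2,8)@(5, 17): e=[46,17,16] → #
    (3,8)@(7, 17): e=[50,-9,38] → ·
  covered (10 px):
    · · · · · · ·
    · · · · · · ·
    · · · · · · ·
    · · · · · · ·
    · · · · · · ·
    · # # # # · ·
    · · # # · · ·
    · · # # · · ·
    · · # · · · ·
    · · # · · · ·
    · · · · · · ·

Answer: [41,20,18]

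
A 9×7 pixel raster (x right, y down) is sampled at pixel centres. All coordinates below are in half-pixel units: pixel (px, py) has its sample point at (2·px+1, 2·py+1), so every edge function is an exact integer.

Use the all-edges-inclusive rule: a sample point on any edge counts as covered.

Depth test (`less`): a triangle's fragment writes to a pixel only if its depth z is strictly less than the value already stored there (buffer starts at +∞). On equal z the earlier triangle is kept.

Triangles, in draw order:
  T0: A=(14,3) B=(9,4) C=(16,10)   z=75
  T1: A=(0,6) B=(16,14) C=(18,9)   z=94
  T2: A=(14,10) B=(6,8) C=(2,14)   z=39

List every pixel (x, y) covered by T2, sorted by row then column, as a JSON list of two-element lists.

T0:
  2·area = 37  (B↔C swapped to make it positive)
  edge (14, 3)→(16, 10): d=(2,7) inclusive
  edge (16, 10)→(9, 4): d=(-7,-6) inclusive
  edge (9, 4)→(14, 3): d=(5,-1) inclusive
    (5,2)@(11, 5): e=[25,5,7] → █
    (6,2)@(13, 5): e=[11,17,9] → █
    (7,2)@(15, 5): e=[-3,29,11] → ·
    (5,3)@(11, 7): e=[29,-9,17] → ·
    (6,3)@(13, 7): e=[15,3,19] → █
    (7,3)@(15, 7): e=[1,15,21] → █
    (8,3)@(17, 7): e=[-13,27,23] → ·
    (6,4)@(13, 9): e=[19,-11,29] → ·
    (7,4)@(15, 9): e=[5,1,31] → █
    (8,4)@(17, 9): e=[-9,13,33] → ·
    (7,5)@(15, 11): e=[9,-13,41] → ·
  covered (5 px):
    · · · · · · · · ·
    · · · · · · · · ·
    · · · · · █ █ · ·
    · · · · · · █ █ ·
    · · · · · · · █ ·
    · · · · · · · · ·
    · · · · · · · · ·
T1:
  2·area = 96  (B↔C swapped to make it positive)
  edge (0, 6)→(18, 9): d=(18,3) inclusive
  edge (18, 9)→(16, 14): d=(-2,5) inclusive
  edge (16, 14)→(0, 6): d=(-16,-8) inclusive
    (1,3)@(3, 7): e=[9,79,8] → █
    (2,3)@(5, 7): e=[3,69,24] → █
    (3,3)@(7, 7): e=[-3,59,40] → ·
    (1,4)@(3, 9): e=[45,75,-24] → ·
    (2,4)@(5, 9): e=[39,65,-8] → ·
    (3,4)@(7, 9): e=[33,55,8] → █
    (4,4)@(9, 9): e=[27,45,24] → █
    (5,4)@(11, 9): e=[21,35,40] → █
    (6,4)@(13, 9): e=[15,25,56] → █
    (7,4)@(15, 9): e=[9,15,72] → █
    (8,4)@(17, 9): e=[3,5,88] → █
    (3,5)@(7, 11): e=[69,51,-24] → ·
  covered (13 px):
    · · · · · · · · ·
    · · · · · · · · ·
    · · · · · · · · ·
    · █ █ · · · · · ·
    · · · █ █ █ █ █ █
    · · · · · █ █ █ █
    · · · · · · · █ ·
T2:
  2·area = 56  (B↔C swapped to make it positive)
  edge (14, 10)→(2, 14): d=(-12,4) inclusive
  edge (2, 14)→(6, 8): d=(4,-6) inclusive
  edge (6, 8)→(14, 10): d=(8,2) inclusive
    (3,4)@(7, 9): e=[40,10,6] → █
    (4,4)@(9, 9): e=[32,22,2] → █
    (5,4)@(11, 9): e=[24,34,-2] → ·
    (8,4)@(17, 9): e=[0,70,-14] → ·  [on edge]
    (2,5)@(5, 11): e=[24,6,26] → █
    (5,5)@(11, 11): e=[0,42,14] → █  [on edge]
    (6,5)@(13, 11): e=[-8,54,10] → ·
    (1,6)@(3, 13): e=[8,2,46] → █
    (2,6)@(5, 13): e=[0,14,42] → █  [on edge]
    (3,6)@(7, 13): e=[-8,26,38] → ·
    (4,6)@(9, 13): e=[-16,38,34] → ·
    (5,6)@(11, 13): e=[-24,50,30] → ·
  covered (8 px):
    · · · · · · · · ·
    · · · · · · · · ·
    · · · · · · · · ·
    · · · · · · · · ·
    · · · █ █ · · · ·
    · · █ █ █ █ · · ·
    · █ █ · · · · · ·

Result: [[3,4],[4,4],[2,5],[3,5],[4,5],[5,5],[1,6],[2,6]]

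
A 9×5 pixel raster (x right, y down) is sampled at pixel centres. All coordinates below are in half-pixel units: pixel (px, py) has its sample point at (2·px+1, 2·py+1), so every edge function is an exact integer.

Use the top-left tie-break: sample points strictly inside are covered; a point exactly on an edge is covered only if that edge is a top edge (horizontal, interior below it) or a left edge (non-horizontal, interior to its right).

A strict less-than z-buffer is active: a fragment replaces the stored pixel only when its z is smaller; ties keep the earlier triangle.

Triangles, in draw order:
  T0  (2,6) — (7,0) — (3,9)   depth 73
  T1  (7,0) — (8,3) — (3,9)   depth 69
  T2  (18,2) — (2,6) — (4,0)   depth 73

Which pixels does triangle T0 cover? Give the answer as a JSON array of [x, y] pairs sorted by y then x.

T0:
  2·area = 21
  edge (2, 6)→(7, 0): d=(5,-6) top-left  bias=+0
  edge (7, 0)→(3, 9): d=(-4,9) right/bottom  bias=-1
  edge (3, 9)→(2, 6): d=(-1,-3) top-left  bias=+0
    (0,1)@(1, 3): e=[-21,42,0] → ·  [on edge]
    (2,1)@(5, 3): e=[3,6,12] → █
    (3,1)@(7, 3): e=[15,-12,18] → ·
    (1,2)@(3, 5): e=[1,16,4] → █
    (2,2)@(5, 5): e=[13,-2,10] → ·
    (1,3)@(3, 7): e=[11,8,2] → █
    (2,3)@(5, 7): e=[23,-10,8] → ·
    (1,4)@(3, 9): e=[21,0,0] → ·  [on edge]
  covered (3 px):
    · · · · · · · · ·
    · · █ · · · · · ·
    · █ · · · · · · ·
    · █ · · · · · · ·
    · · · · · · · · ·
T1:
  2·area = 21
  edge (7, 0)→(8, 3): d=(1,3) right/bottom  bias=-1
  edge (8, 3)→(3, 9): d=(-5,6) right/bottom  bias=-1
  edge (3, 9)→(7, 0): d=(4,-9) top-left  bias=+0
    (3,0)@(7, 1): e=[1,16,4] → █
    (4,0)@(9, 1): e=[-5,4,22] → ·
    (3,1)@(7, 3): e=[3,6,12] → █
    (4,1)@(9, 3): e=[-3,-6,30] → ·
    (2,2)@(5, 5): e=[11,8,2] → █
    (3,2)@(7, 5): e=[5,-4,20] → ·
    (2,3)@(5, 7): e=[13,-2,10] → ·
    (1,4)@(3, 9): e=[21,0,0] → ·  [on edge]
  covered (3 px):
    · · · █ · · · · ·
    · · · █ · · · · ·
    · · █ · · · · · ·
    · · · · · · · · ·
    · · · · · · · · ·
T2:
  2·area = 88
  edge (18, 2)→(2, 6): d=(-16,4) right/bottom  bias=-1
  edge (2, 6)→(4, 0): d=(2,-6) top-left  bias=+0
  edge (4, 0)→(18, 2): d=(14,2) right/bottom  bias=-1
    (2,0)@(5, 1): e=[68,8,12] → █
    (3,0)@(7, 1): e=[60,20,8] → █
    (4,0)@(9, 1): e=[52,32,4] → █
    (5,0)@(11, 1): e=[44,44,0] → ·  [on edge]
    (1,1)@(3, 3): e=[44,0,44] → █  [on edge]
    (5,1)@(11, 3): e=[12,48,28] → █
    (6,1)@(13, 3): e=[4,60,24] → █
    (7,1)@(15, 3): e=[-4,72,20] → ·
    (1,2)@(3, 5): e=[12,4,72] → █
    (3,2)@(7, 5): e=[-4,28,64] → ·
    (4,2)@(9, 5): e=[-12,40,60] → ·
    (5,2)@(11, 5): e=[-20,52,56] → ·
    (0,4)@(1, 9): e=[-44,0,132] → ·  [on edge]
  covered (11 px):
    · · █ █ █ · · · ·
    · █ █ █ █ █ █ · ·
    · █ █ · · · · · ·
    · · · · · · · · ·
    · · · · · · · · ·

Final: [[2,1],[1,2],[1,3]]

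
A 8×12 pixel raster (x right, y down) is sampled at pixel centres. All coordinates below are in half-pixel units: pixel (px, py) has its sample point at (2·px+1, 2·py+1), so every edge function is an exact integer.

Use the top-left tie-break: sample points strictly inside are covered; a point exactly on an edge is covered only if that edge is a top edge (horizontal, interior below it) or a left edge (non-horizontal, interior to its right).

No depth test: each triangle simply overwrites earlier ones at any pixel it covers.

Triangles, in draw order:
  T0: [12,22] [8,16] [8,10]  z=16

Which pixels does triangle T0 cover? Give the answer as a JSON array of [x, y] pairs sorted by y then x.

T0:
  2·area = 24
  edge (12, 22)→(8, 16): d=(-4,-6) top-left  bias=+0
  edge (8, 16)→(8, 10): d=(0,-6) top-left  bias=+0
  edge (8, 10)→(12, 22): d=(4,12) right/bottom  bias=-1
    (2,0)@(5, 1): e=[42,-18,0] → ·  [on edge]
    (3,3)@(7, 7): e=[30,-6,0] → ·  [on edge]
    (4,6)@(9, 13): e=[18,6,0] → ·  [on edge]
    (4,7)@(9, 15): e=[10,6,8] → █
    (5,7)@(11, 15): e=[22,18,-16] → ·
    (4,8)@(9, 17): e=[2,6,16] → █
    (5,8)@(11, 17): e=[14,18,-8] → ·
    (4,9)@(9, 19): e=[-6,6,24] → ·
    (5,9)@(11, 19): e=[6,18,0] → ·  [on edge]
  covered (2 px):
    · · · · · · · ·
    · · · · · · · ·
    · · · · · · · ·
    · · · · · · · ·
    · · · · · · · ·
    · · · · · · · ·
    · · · · · · · ·
    · · · · █ · · ·
    · · · · █ · · ·
    · · · · · · · ·
    · · · · · · · ·
    · · · · · · · ·

Answer: [[4,7],[4,8]]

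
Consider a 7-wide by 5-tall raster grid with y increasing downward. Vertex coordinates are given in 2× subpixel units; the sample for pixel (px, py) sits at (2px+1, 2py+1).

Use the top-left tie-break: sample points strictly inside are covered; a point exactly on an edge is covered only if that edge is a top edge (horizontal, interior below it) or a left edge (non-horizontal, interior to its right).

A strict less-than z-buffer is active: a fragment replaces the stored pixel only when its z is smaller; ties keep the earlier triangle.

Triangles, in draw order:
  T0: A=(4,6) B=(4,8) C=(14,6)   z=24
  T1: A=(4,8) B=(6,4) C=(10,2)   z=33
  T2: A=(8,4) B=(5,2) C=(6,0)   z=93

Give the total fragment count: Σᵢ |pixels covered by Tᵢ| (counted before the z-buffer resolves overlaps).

T0:
  2·area = 20  (B↔C swapped to make it positive)
  edge (4, 6)→(14, 6): d=(10,0) top-left  bias=+0
  edge (14, 6)→(4, 8): d=(-10,2) right/bottom  bias=-1
  edge (4, 8)→(4, 6): d=(0,-2) top-left  bias=+0
    (2,3)@(5, 7): e=[10,8,2] → #
    (3,3)@(7, 7): e=[10,4,6] → #
    (4,3)@(9, 7): e=[10,0,10] → ·  [on edge]
    (2,4)@(5, 9): e=[30,-12,2] → ·
    (3,4)@(7, 9): e=[30,-16,6] → ·
  covered (2 px):
    · · · · · · ·
    · · · · · · ·
    · · · · · · ·
    · · # # · · ·
    · · · · · · ·
T1:
  2·area = 12
  edge (4, 8)→(6, 4): d=(2,-4) top-left  bias=+0
  edge (6, 4)→(10, 2): d=(4,-2) top-left  bias=+0
  edge (10, 2)→(4, 8): d=(-6,6) right/bottom  bias=-1
    (5,0)@(11, 1): e=[14,-2,0] → ·  [on edge]
    (4,1)@(9, 3): e=[10,2,0] → ·  [on edge]
    (3,2)@(7, 5): e=[6,6,0] → ·  [on edge]
    (2,3)@(5, 7): e=[2,10,0] → ·  [on edge]
    (1,4)@(3, 9): e=[-2,14,0] → ·  [on edge]
  covered (0 px):
    · · · · · · ·
    · · · · · · ·
    · · · · · · ·
    · · · · · · ·
    · · · · · · ·
T2:
  2·area = 8
  edge (8, 4)→(5, 2): d=(-3,-2) top-left  bias=+0
  edge (5, 2)→(6, 0): d=(1,-2) top-left  bias=+0
  edge (6, 0)→(8, 4): d=(2,4) right/bottom  bias=-1
    (3,1)@(7, 3): e=[1,5,2] → #
    (4,1)@(9, 3): e=[5,9,-6] → ·
    (3,2)@(7, 5): e=[-5,7,6] → ·
  covered (1 px):
    · · · · · · ·
    · · · # · · ·
    · · · · · · ·
    · · · · · · ·
    · · · · · · ·

Final: 3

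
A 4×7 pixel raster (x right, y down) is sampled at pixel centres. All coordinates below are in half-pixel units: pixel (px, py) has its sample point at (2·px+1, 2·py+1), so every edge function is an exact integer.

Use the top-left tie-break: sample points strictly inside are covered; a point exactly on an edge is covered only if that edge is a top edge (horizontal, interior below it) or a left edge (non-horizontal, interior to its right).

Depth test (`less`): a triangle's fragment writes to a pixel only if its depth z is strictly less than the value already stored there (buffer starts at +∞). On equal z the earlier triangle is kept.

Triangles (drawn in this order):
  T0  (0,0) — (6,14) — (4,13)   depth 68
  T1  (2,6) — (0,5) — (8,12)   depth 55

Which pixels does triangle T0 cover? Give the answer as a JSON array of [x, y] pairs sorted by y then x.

T0:
  2·area = 22
  edge (0, 0)→(6, 14): d=(6,14) right/bottom  bias=-1
  edge (6, 14)→(4, 13): d=(-2,-1) top-left  bias=+0
  edge (4, 13)→(0, 0): d=(-4,-13) top-left  bias=+0
    (0,1)@(1, 3): e=[4,17,1] → █
    (1,1)@(3, 3): e=[-24,19,27] → ·
    (0,2)@(1, 5): e=[16,13,-7] → ·
    (1,3)@(3, 7): e=[0,11,11] → ·  [on edge]
    (1,4)@(3, 9): e=[12,7,3] → █
    (2,4)@(5, 9): e=[-16,9,29] → ·
    (1,5)@(3, 11): e=[24,3,-5] → ·
    (2,6)@(5, 13): e=[8,1,13] → █
    (3,6)@(7, 13): e=[-20,3,39] → ·
  covered (3 px):
    · · · ·
    █ · · ·
    · · · ·
    · · · ·
    · █ · ·
    · · · ·
    · · █ ·
T1:
  2·area = 6  (B↔C swapped to make it positive)
  edge (2, 6)→(8, 12): d=(6,6) right/bottom  bias=-1
  edge (8, 12)→(0, 5): d=(-8,-7) top-left  bias=+0
  edge (0, 5)→(2, 6): d=(2,1) right/bottom  bias=-1
    (0,2)@(1, 5): e=[0,7,-1] → ·  [on edge]
    (1,3)@(3, 7): e=[0,5,1] → ·  [on edge]
    (2,4)@(5, 9): e=[0,3,3] → ·  [on edge]
    (3,5)@(7, 11): e=[0,1,5] → ·  [on edge]
  covered (0 px):
    · · · ·
    · · · ·
    · · · ·
    · · · ·
    · · · ·
    · · · ·
    · · · ·

Answer: [[0,1],[1,4],[2,6]]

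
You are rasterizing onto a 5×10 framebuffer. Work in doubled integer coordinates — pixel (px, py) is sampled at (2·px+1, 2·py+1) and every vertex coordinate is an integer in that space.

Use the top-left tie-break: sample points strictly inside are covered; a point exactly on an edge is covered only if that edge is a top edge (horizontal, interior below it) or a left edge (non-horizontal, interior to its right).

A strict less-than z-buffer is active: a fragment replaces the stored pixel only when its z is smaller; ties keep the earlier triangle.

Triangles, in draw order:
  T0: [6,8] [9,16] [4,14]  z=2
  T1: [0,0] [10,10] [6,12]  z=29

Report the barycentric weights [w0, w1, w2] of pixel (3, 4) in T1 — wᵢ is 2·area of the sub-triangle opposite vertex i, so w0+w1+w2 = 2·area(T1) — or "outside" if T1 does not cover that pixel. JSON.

T0:
  2·area = 34
  edge (6, 8)→(9, 16): d=(3,8) right/bottom  bias=-1
  edge (9, 16)→(4, 14): d=(-5,-2) top-left  bias=+0
  edge (4, 14)→(6, 8): d=(2,-6) top-left  bias=+0
    (3,2)@(7, 5): e=[-17,51,0] → ·  [on edge]
    (2,5)@(5, 11): e=[17,17,0] → █  [on edge]
    (3,5)@(7, 11): e=[1,21,12] → █
    (4,5)@(9, 11): e=[-15,25,24] → ·
    (2,6)@(5, 13): e=[23,7,4] → █
    (4,6)@(9, 13): e=[-9,15,28] → ·
    (2,7)@(5, 15): e=[29,-3,8] → ·
    (3,7)@(7, 15): e=[13,1,20] → █
    (4,7)@(9, 15): e=[-3,5,32] → ·
    (1,8)@(3, 17): e=[51,-17,0] → ·  [on edge]
    (3,8)@(7, 17): e=[19,-9,24] → ·
  covered (5 px):
    · · · · ·
    · · · · ·
    · · · · ·
    · · · · ·
    · · · · ·
    · · █ █ ·
    · · █ █ ·
    · · · █ ·
    · · · · ·
    · · · · ·
T1:
  2·area = 60
  edge (0, 0)→(10, 10): d=(10,10) right/bottom  bias=-1
  edge (10, 10)→(6, 12): d=(-4,2) right/bottom  bias=-1
  edge (6, 12)→(0, 0): d=(-6,-12) top-left  bias=+0
    (0,0)@(1, 1): e=[0,54,6] → ·  [on edge]
    (1,1)@(3, 3): e=[0,42,18] → ·  [on edge]
    (1,2)@(3, 5): e=[20,34,6] → █
    (2,2)@(5, 5): e=[0,30,30] → ·  [on edge]
    (1,3)@(3, 7): e=[40,26,-6] → ·
    (2,3)@(5, 7): e=[20,22,18] → █
    (3,3)@(7, 7): e=[0,18,42] → ·  [on edge]
    (2,4)@(5, 9): e=[40,14,6] → █
    (3,4)@(7, 9): e=[20,10,30] → █
    (4,4)@(9, 9): e=[0,6,54] → ·  [on edge]
    (2,5)@(5, 11): e=[60,6,-6] → ·
    (3,5)@(7, 11): e=[40,2,18] → █
  covered (5 px):
    · · · · ·
    · · · · ·
    · █ · · ·
    · · █ · ·
    · · █ █ ·
    · · · █ ·
    · · · · ·
    · · · · ·
    · · · · ·
    · · · · ·

Final: [10,30,20]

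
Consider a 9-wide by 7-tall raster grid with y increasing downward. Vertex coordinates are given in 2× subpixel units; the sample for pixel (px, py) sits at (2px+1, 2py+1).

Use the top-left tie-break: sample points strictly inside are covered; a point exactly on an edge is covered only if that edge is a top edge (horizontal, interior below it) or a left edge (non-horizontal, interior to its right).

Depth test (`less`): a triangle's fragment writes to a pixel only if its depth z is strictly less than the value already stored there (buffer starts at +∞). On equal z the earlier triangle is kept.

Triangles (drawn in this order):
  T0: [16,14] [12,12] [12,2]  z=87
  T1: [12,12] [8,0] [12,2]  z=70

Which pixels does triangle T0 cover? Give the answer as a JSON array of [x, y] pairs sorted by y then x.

T0:
  2·area = 40
  edge (16, 14)→(12, 12): d=(-4,-2) top-left  bias=+0
  edge (12, 12)→(12, 2): d=(0,-10) top-left  bias=+0
  edge (12, 2)→(16, 14): d=(4,12) right/bottom  bias=-1
    (6,2)@(13, 5): e=[30,10,0] → .  [on edge]
    (6,3)@(13, 7): e=[22,10,8] → X
    (7,3)@(15, 7): e=[26,30,-16] → .
    (6,4)@(13, 9): e=[14,10,16] → X
    (7,4)@(15, 9): e=[18,30,-8] → .
    (6,5)@(13, 11): e=[6,10,24] → X
    (7,5)@(15, 11): e=[10,30,0] → .  [on edge]
    (6,6)@(13, 13): e=[-2,10,32] → .
    (7,6)@(15, 13): e=[2,30,8] → X
    (8,6)@(17, 13): e=[6,50,-16] → .
  covered (4 px):
    . . . . . . . . .
    . . . . . . . . .
    . . . . . . . . .
    . . . . . . X . .
    . . . . . . X . .
    . . . . . . X . .
    . . . . . . . X .
T1:
  2·area = 40
  edge (12, 12)→(8, 0): d=(-4,-12) top-left  bias=+0
  edge (8, 0)→(12, 2): d=(4,2) right/bottom  bias=-1
  edge (12, 2)→(12, 12): d=(0,10) right/bottom  bias=-1
    (4,0)@(9, 1): e=[8,2,30] → X
    (5,0)@(11, 1): e=[32,-2,10] → .
    (4,1)@(9, 3): e=[0,10,30] → X  [on edge]
    (5,1)@(11, 3): e=[24,6,10] → X
    (6,1)@(13, 3): e=[48,2,-10] → .
    (4,2)@(9, 5): e=[-8,18,30] → .
    (5,2)@(11, 5): e=[16,14,10] → X
    (6,2)@(13, 5): e=[40,10,-10] → .
    (5,3)@(11, 7): e=[8,22,10] → X
    (6,3)@(13, 7): e=[32,18,-10] → .
    (5,4)@(11, 9): e=[0,30,10] → X  [on edge]
    (6,4)@(13, 9): e=[24,26,-10] → .
  covered (6 px):
    . . . . X . . . .
    . . . . X X . . .
    . . . . . X . . .
    . . . . . X . . .
    . . . . . X . . .
    . . . . . . . . .
    . . . . . . . . .

Result: [[6,3],[6,4],[6,5],[7,6]]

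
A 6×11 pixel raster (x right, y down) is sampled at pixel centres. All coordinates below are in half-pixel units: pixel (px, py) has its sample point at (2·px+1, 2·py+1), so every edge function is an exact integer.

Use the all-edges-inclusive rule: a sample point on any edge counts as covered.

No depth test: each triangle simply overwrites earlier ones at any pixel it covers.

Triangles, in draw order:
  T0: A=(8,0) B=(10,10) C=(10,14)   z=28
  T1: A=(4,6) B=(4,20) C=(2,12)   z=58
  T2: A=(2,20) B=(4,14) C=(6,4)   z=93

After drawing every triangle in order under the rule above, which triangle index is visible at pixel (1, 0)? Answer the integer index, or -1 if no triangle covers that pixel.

T0:
  2·area = 8
  edge (8, 0)→(10, 10): d=(2,10) inclusive
  edge (10, 10)→(10, 14): d=(0,4) inclusive
  edge (10, 14)→(8, 0): d=(-2,-14) inclusive
    (4,2)@(9, 5): e=[0,4,4] → #  [on edge]
    (5,2)@(11, 5): e=[-20,-4,32] → ·
    (4,3)@(9, 7): e=[4,4,0] → #  [on edge]
    (5,3)@(11, 7): e=[-16,-4,28] → ·
    (4,4)@(9, 9): e=[8,4,-4] → ·
    (5,7)@(11, 15): e=[0,-4,12] → ·  [on edge]
    (5,10)@(11, 21): e=[12,-4,0] → ·  [on edge]
  covered (2 px):
    · · · · · ·
    · · · · · ·
    · · · · # ·
    · · · · # ·
    · · · · · ·
    · · · · · ·
    · · · · · ·
    · · · · · ·
    · · · · · ·
    · · · · · ·
    · · · · · ·
T1:
  2·area = 28
  edge (4, 6)→(4, 20): d=(0,14) inclusive
  edge (4, 20)→(2, 12): d=(-2,-8) inclusive
  edge (2, 12)→(4, 6): d=(2,-6) inclusive
    (2,1)@(5, 3): e=[-14,42,0] → ·  [on edge]
    (1,4)@(3, 9): e=[14,14,0] → #  [on edge]
    (2,4)@(5, 9): e=[-14,30,12] → ·
    (1,5)@(3, 11): e=[14,10,4] → #
    (2,5)@(5, 11): e=[-14,26,16] → ·
    (1,6)@(3, 13): e=[14,6,8] → #
    (2,6)@(5, 13): e=[-14,22,20] → ·
    (0,7)@(1, 15): e=[42,-14,0] → ·  [on edge]
    (1,7)@(3, 15): e=[14,2,12] → #
    (2,7)@(5, 15): e=[-14,18,24] → ·
    (1,8)@(3, 17): e=[14,-2,16] → ·
  covered (4 px):
    · · · · · ·
    · · · · · ·
    · · · · · ·
    · · · · · ·
    · # · · · ·
    · # · · · ·
    · # · · · ·
    · # · · · ·
    · · · · · ·
    · · · · · ·
    · · · · · ·
T2:
  2·area = 8  (B↔C swapped to make it positive)
  edge (2, 20)→(6, 4): d=(4,-16) inclusive
  edge (6, 4)→(4, 14): d=(-2,10) inclusive
  edge (4, 14)→(2, 20): d=(-2,6) inclusive
    (3,2)@(7, 5): e=[20,-12,0] → ·  [on edge]
    (2,4)@(5, 9): e=[4,0,4] → #  [on edge]
    (3,4)@(7, 9): e=[36,-20,-8] → ·
    (2,5)@(5, 11): e=[12,-4,0] → ·  [on edge]
    (1,8)@(3, 17): e=[4,4,0] → #  [on edge]
    (2,8)@(5, 17): e=[36,-16,-12] → ·
    (1,9)@(3, 19): e=[12,0,-4] → ·  [on edge]
  covered (2 px):
    · · · · · ·
    · · · · · ·
    · · · · · ·
    · · · · · ·
    · · # · · ·
    · · · · · ·
    · · · · · ·
    · · · · · ·
    · # · · · ·
    · · · · · ·
    · · · · · ·

Z-buffer (winner per pixel, '.' = empty):
  . . . . . .
  . . . . . .
  . . . . 0 .
  . . . . 0 .
  . 1 2 . . .
  . 1 . . . .
  . 1 . . . .
  . 1 . . . .
  . 2 . . . .
  . . . . . .
  . . . . . .

Result: -1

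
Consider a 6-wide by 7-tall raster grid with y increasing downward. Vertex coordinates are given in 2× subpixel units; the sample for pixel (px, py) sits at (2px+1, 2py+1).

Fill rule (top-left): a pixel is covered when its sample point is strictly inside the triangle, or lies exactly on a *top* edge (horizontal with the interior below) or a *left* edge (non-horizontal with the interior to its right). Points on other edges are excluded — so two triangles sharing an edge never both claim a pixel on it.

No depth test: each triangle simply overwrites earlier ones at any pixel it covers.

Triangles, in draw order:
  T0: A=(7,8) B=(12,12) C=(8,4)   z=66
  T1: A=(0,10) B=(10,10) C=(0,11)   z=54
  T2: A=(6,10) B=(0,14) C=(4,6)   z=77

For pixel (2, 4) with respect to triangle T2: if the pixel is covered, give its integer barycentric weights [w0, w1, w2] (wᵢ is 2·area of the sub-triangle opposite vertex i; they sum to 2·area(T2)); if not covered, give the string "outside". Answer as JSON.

T0:
  2·area = 24  (B↔C swapped to make it positive)
  edge (7, 8)→(8, 4): d=(1,-4) top-left  bias=+0
  edge (8, 4)→(12, 12): d=(4,8) right/bottom  bias=-1
  edge (12, 12)→(7, 8): d=(-5,-4) top-left  bias=+0
    (4,3)@(9, 7): e=[7,4,13] → X
    (5,3)@(11, 7): e=[15,-12,21] → .
    (4,4)@(9, 9): e=[9,12,3] → X
    (5,4)@(11, 9): e=[17,-4,11] → .
    (4,5)@(9, 11): e=[11,20,-7] → .
    (5,5)@(11, 11): e=[19,4,1] → X
    (5,6)@(11, 13): e=[21,12,-9] → .
  covered (3 px):
    . . . . . .
    . . . . . .
    . . . . . .
    . . . . X .
    . . . . X .
    . . . . . X
    . . . . . .
T1:
  2·area = 10
  edge (0, 10)→(10, 10): d=(10,0) top-left  bias=+0
  edge (10, 10)→(0, 11): d=(-10,1) right/bottom  bias=-1
  edge (0, 11)→(0, 10): d=(0,-1) top-left  bias=+0
  covered (0 px):
    . . . . . .
    . . . . . .
    . . . . . .
    . . . . . .
    . . . . . .
    . . . . . .
    . . . . . .
T2:
  2·area = 32
  edge (6, 10)→(0, 14): d=(-6,4) right/bottom  bias=-1
  edge (0, 14)→(4, 6): d=(4,-8) top-left  bias=+0
  edge (4, 6)→(6, 10): d=(2,4) right/bottom  bias=-1
    (1,4)@(3, 9): e=[18,4,10] → X
    (2,4)@(5, 9): e=[10,20,2] → X
    (3,4)@(7, 9): e=[2,36,-6] → .
    (1,5)@(3, 11): e=[6,12,14] → X
    (2,5)@(5, 11): e=[-2,28,6] → .
    (0,6)@(1, 13): e=[2,4,26] → X
    (1,6)@(3, 13): e=[-6,20,18] → .
  covered (4 px):
    . . . . . .
    . . . . . .
    . . . . . .
    . . . . . .
    . X X . . .
    . X . . . .
    X . . . . .

Result: [20,2,10]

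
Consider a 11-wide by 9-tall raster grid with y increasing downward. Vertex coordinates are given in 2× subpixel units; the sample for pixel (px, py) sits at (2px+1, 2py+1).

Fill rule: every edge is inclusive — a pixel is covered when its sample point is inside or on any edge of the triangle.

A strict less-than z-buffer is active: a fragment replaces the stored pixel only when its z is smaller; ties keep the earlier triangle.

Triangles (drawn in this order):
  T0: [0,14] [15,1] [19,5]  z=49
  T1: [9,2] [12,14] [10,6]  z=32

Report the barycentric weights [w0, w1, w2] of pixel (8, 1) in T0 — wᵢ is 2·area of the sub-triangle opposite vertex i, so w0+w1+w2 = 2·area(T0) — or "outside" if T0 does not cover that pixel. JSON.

T0:
  2·area = 112
  edge (0, 14)→(15, 1): d=(15,-13) inclusive
  edge (15, 1)→(19, 5): d=(4,4) inclusive
  edge (19, 5)→(0, 14): d=(-19,9) inclusive
    (7,0)@(15, 1): e=[0,0,112] → X  [on edge]
    (8,0)@(17, 1): e=[26,-8,94] → .
    (6,1)@(13, 3): e=[4,16,92] → X
    (8,1)@(17, 3): e=[56,0,56] → X  [on edge]
    (9,1)@(19, 3): e=[82,-8,38] → .
    (5,2)@(11, 5): e=[8,32,72] → X
    (9,2)@(19, 5): e=[112,0,0] → X  [on edge]
    (10,2)@(21, 5): e=[138,-8,-18] → .
    (4,3)@(9, 7): e=[12,48,52] → X
    (7,3)@(15, 7): e=[90,24,-2] → .
    (8,3)@(17, 7): e=[116,16,-20] → .
    (9,3)@(19, 7): e=[142,8,-38] → .
    (10,3)@(21, 7): e=[168,0,-56] → .  [on edge]
  covered (15 px):
    . . . . . . . X . . .
    . . . . . . X X X . .
    . . . . . X X X X X .
    . . . . X X X . . . .
    . . . X X . . . . . .
    . . X . . . . . . . .
    . . . . . . . . . . .
    . . . . . . . . . . .
    . . . . . . . . . . .
T1:
  degenerate (2·area = 0) — covers nothing

Final: [0,56,56]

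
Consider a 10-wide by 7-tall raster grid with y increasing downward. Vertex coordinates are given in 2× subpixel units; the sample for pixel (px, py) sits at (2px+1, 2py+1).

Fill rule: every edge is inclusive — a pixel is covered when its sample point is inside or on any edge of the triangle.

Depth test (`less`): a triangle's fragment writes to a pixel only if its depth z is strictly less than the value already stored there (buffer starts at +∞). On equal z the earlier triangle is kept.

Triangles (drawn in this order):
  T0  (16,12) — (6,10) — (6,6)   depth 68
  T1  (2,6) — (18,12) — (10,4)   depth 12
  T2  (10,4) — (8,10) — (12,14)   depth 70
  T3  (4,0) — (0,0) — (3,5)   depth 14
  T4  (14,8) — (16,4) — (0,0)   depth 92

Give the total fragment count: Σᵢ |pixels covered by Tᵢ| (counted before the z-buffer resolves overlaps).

T0:
  2·area = 40
  edge (16, 12)→(6, 10): d=(-10,-2) inclusive
  edge (6, 10)→(6, 6): d=(0,-4) inclusive
  edge (6, 6)→(16, 12): d=(10,6) inclusive
    (0,1)@(1, 3): e=[60,-20,0] → ·  [on edge]
    (3,3)@(7, 7): e=[32,4,4] → █
    (4,3)@(9, 7): e=[36,12,-8] → ·
    (0,4)@(1, 9): e=[0,-20,60] → ·  [on edge]
    (3,4)@(7, 9): e=[12,4,24] → █
    (4,4)@(9, 9): e=[16,12,12] → █
    (5,4)@(11, 9): e=[20,20,0] → █  [on edge]
    (6,4)@(13, 9): e=[24,28,-12] → ·
    (3,5)@(7, 11): e=[-8,4,44] → ·
    (4,5)@(9, 11): e=[-4,12,32] → ·
    (5,5)@(11, 11): e=[0,20,20] → █  [on edge]
    (6,5)@(13, 11): e=[4,28,8] → █
  covered (6 px):
    · · · · · · · · · ·
    · · · · · · · · · ·
    · · · · · · · · · ·
    · · · █ · · · · · ·
    · · · █ █ █ · · · ·
    · · · · · █ █ · · ·
    · · · · · · · · · ·
T1:
  2·area = 80  (B↔C swapped to make it positive)
  edge (2, 6)→(10, 4): d=(8,-2) inclusive
  edge (10, 4)→(18, 12): d=(8,8) inclusive
  edge (18, 12)→(2, 6): d=(-16,-6) inclusive
    (3,0)@(7, 1): e=[-30,0,110] → ·  [on edge]
    (4,1)@(9, 3): e=[-10,0,90] → ·  [on edge]
    (3,2)@(7, 5): e=[2,32,46] → █
    (4,2)@(9, 5): e=[6,16,58] → █
    (5,2)@(11, 5): e=[10,0,70] → █  [on edge]
    (6,2)@(13, 5): e=[14,-16,82] → ·
    (2,3)@(5, 7): e=[14,64,2] → █
    (6,3)@(13, 7): e=[30,0,50] → █  [on edge]
    (7,3)@(15, 7): e=[34,-16,62] → ·
    (2,4)@(5, 9): e=[30,80,-30] → ·
    (3,4)@(7, 9): e=[34,64,-18] → ·
    (4,4)@(9, 9): e=[38,48,-6] → ·
    (7,4)@(15, 9): e=[50,0,30] → █  [on edge]
    (8,5)@(17, 11): e=[70,0,10] → █  [on edge]
    (9,6)@(19, 13): e=[90,0,-10] → ·  [on edge]
  covered (12 px):
    · · · · · · · · · ·
    · · · · · · · · · ·
    · · · █ █ █ · · · ·
    · · █ █ █ █ █ · · ·
    · · · · · █ █ █ · ·
    · · · · · · · · █ ·
    · · · · · · · · · ·
T2:
  2·area = 32  (B↔C swapped to make it positive)
  edge (10, 4)→(12, 14): d=(2,10) inclusive
  edge (12, 14)→(8, 10): d=(-4,-4) inclusive
  edge (8, 10)→(10, 4): d=(2,-6) inclusive
    (5,0)@(11, 1): e=[-16,48,0] → ·  [on edge]
    (0,1)@(1, 3): e=[88,0,-56] → ·  [on edge]
    (1,2)@(3, 5): e=[72,0,-40] → ·  [on edge]
    (2,3)@(5, 7): e=[56,0,-24] → ·  [on edge]
    (4,3)@(9, 7): e=[16,16,0] → █  [on edge]
    (5,3)@(11, 7): e=[-4,24,12] → ·
    (3,4)@(7, 9): e=[40,0,-8] → ·  [on edge]
    (4,4)@(9, 9): e=[20,8,4] → █
    (5,4)@(11, 9): e=[0,16,16] → █  [on edge]
    (6,4)@(13, 9): e=[-20,24,28] → ·
    (4,5)@(9, 11): e=[24,0,8] → █  [on edge]
    (6,5)@(13, 11): e=[-16,16,32] → ·
    (3,6)@(7, 13): e=[48,-16,0] → ·  [on edge]
    (5,6)@(11, 13): e=[8,0,24] → █  [on edge]
  covered (6 px):
    · · · · · · · · · ·
    · · · · · · · · · ·
    · · · · · · · · · ·
    · · · · █ · · · · ·
    · · · · █ █ · · · ·
    · · · · █ █ · · · ·
    · · · · · █ · · · ·
T3:
  2·area = 20  (B↔C swapped to make it positive)
  edge (4, 0)→(3, 5): d=(-1,5) inclusive
  edge (3, 5)→(0, 0): d=(-3,-5) inclusive
  edge (0, 0)→(4, 0): d=(4,0) inclusive
    (0,0)@(1, 1): e=[14,2,4] → █
    (1,0)@(3, 1): e=[4,12,4] → █
    (2,0)@(5, 1): e=[-6,22,4] → ·
    (0,1)@(1, 3): e=[12,-4,12] → ·
    (1,1)@(3, 3): e=[2,6,12] → █
    (2,1)@(5, 3): e=[-8,16,12] → ·
    (1,2)@(3, 5): e=[0,0,20] → █  [on edge]
    (2,2)@(5, 5): e=[-10,10,20] → ·
    (1,3)@(3, 7): e=[-2,-6,28] → ·
  covered (4 px):
    █ █ · · · · · · · ·
    · █ · · · · · · · ·
    · █ · · · · · · · ·
    · · · · · · · · · ·
    · · · · · · · · · ·
    · · · · · · · · · ·
    · · · · · · · · · ·
T4:
  2·area = 72  (B↔C swapped to make it positive)
  edge (14, 8)→(0, 0): d=(-14,-8) inclusive
  edge (0, 0)→(16, 4): d=(16,4) inclusive
  edge (16, 4)→(14, 8): d=(-2,4) inclusive
    (1,0)@(3, 1): e=[10,4,58] → █
    (2,0)@(5, 1): e=[26,-4,50] → ·
    (1,1)@(3, 3): e=[-18,36,54] → ·
    (3,1)@(7, 3): e=[14,20,38] → █
    (4,1)@(9, 3): e=[30,12,30] → █
    (5,1)@(11, 3): e=[46,4,22] → █
    (6,1)@(13, 3): e=[62,-4,14] → ·
    (3,2)@(7, 5): e=[-14,52,34] → ·
    (4,2)@(9, 5): e=[2,44,26] → █
    (6,2)@(13, 5): e=[34,28,10] → █
    (7,2)@(15, 5): e=[50,20,2] → █
    (8,2)@(17, 5): e=[66,12,-6] → ·
  covered (9 px):
    · █ · · · · · · · ·
    · · · █ █ █ · · · ·
    · · · · █ █ █ █ · ·
    · · · · · · █ · · ·
    · · · · · · · · · ·
    · · · · · · · · · ·
    · · · · · · · · · ·

Answer: 37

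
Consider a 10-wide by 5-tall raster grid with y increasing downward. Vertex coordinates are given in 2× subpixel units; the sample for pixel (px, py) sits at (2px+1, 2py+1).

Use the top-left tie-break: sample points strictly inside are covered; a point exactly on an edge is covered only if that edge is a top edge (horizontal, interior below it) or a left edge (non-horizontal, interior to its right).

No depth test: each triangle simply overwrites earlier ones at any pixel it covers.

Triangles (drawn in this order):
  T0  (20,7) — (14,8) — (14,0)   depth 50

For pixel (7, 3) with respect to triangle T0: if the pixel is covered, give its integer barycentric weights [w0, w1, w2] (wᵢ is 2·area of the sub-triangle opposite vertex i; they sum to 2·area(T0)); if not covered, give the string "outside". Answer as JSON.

T0:
  2·area = 48
  edge (20, 7)→(14, 8): d=(-6,1) right/bottom  bias=-1
  edge (14, 8)→(14, 0): d=(0,-8) top-left  bias=+0
  edge (14, 0)→(20, 7): d=(6,7) right/bottom  bias=-1
    (7,1)@(15, 3): e=[29,8,11] → █
    (8,1)@(17, 3): e=[27,24,-3] → ·
    (7,2)@(15, 5): e=[17,8,23] → █
    (8,2)@(17, 5): e=[15,24,9] → █
    (9,2)@(19, 5): e=[13,40,-5] → ·
    (7,3)@(15, 7): e=[5,8,35] → █
    (9,3)@(19, 7): e=[1,40,7] → █
    (7,4)@(15, 9): e=[-7,8,47] → ·
    (8,4)@(17, 9): e=[-9,24,33] → ·
    (9,4)@(19, 9): e=[-11,40,19] → ·
  covered (6 px):
    · · · · · · · · · ·
    · · · · · · · █ · ·
    · · · · · · · █ █ ·
    · · · · · · · █ █ █
    · · · · · · · · · ·

Final: [8,35,5]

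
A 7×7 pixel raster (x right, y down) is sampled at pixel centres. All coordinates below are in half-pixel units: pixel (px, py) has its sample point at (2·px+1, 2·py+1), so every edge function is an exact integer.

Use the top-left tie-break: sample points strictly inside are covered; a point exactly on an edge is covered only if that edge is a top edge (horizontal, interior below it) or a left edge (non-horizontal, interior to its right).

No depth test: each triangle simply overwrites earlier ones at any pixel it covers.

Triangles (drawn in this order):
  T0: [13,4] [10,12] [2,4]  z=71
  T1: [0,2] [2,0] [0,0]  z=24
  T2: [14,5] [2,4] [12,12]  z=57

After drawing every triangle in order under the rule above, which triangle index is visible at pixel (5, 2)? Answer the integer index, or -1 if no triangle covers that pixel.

T0:
  2·area = 88
  edge (13, 4)→(10, 12): d=(-3,8) right/bottom  bias=-1
  edge (10, 12)→(2, 4): d=(-8,-8) top-left  bias=+0
  edge (2, 4)→(13, 4): d=(11,0) top-left  bias=+0
    (0,1)@(1, 3): e=[99,0,-11] → ·  [on edge]
    (1,2)@(3, 5): e=[77,0,11] → █  [on edge]
    (2,2)@(5, 5): e=[61,16,11] → █
    (3,2)@(7, 5): e=[45,32,11] → █
    (4,2)@(9, 5): e=[29,48,11] → █
    (5,2)@(11, 5): e=[13,64,11] → █
    (6,2)@(13, 5): e=[-3,80,11] → ·
    (1,3)@(3, 7): e=[71,-16,33] → ·
    (2,3)@(5, 7): e=[55,0,33] → █  [on edge]
    (6,3)@(13, 7): e=[-9,64,33] → ·
    (2,4)@(5, 9): e=[49,-16,55] → ·
    (3,4)@(7, 9): e=[33,0,55] → █  [on edge]
    (4,5)@(9, 11): e=[11,0,77] → █  [on edge]
    (5,6)@(11, 13): e=[-11,0,99] → ·  [on edge]
  covered (13 px):
    · · · · · · ·
    · · · · · · ·
    · █ █ █ █ █ ·
    · · █ █ █ █ ·
    · · · █ █ █ ·
    · · · · █ · ·
    · · · · · · ·
T1:
  2·area = 4  (B↔C swapped to make it positive)
  edge (0, 2)→(0, 0): d=(0,-2) top-left  bias=+0
  edge (0, 0)→(2, 0): d=(2,0) top-left  bias=+0
  edge (2, 0)→(0, 2): d=(-2,2) right/bottom  bias=-1
    (0,0)@(1, 1): e=[2,2,0] → ·  [on edge]
  covered (0 px):
    · · · · · · ·
    · · · · · · ·
    · · · · · · ·
    · · · · · · ·
    · · · · · · ·
    · · · · · · ·
    · · · · · · ·
T2:
  2·area = 86  (B↔C swapped to make it positive)
  edge (14, 5)→(12, 12): d=(-2,7) right/bottom  bias=-1
  edge (12, 12)→(2, 4): d=(-10,-8) top-left  bias=+0
  edge (2, 4)→(14, 5): d=(12,1) right/bottom  bias=-1
    (2,2)@(5, 5): e=[63,14,9] → █
    (3,2)@(7, 5): e=[49,30,7] → █
    (4,2)@(9, 5): e=[35,46,5] → █
    (5,2)@(11, 5): e=[21,62,3] → █
    (6,2)@(13, 5): e=[7,78,1] → █
    (2,3)@(5, 7): e=[59,-6,33] → ·
    (3,3)@(7, 7): e=[45,10,31] → █
    (3,4)@(7, 9): e=[41,-10,55] → ·
    (4,4)@(9, 9): e=[27,6,53] → █
    (6,4)@(13, 9): e=[-1,38,49] → ·
    (4,5)@(9, 11): e=[23,-14,77] → ·
    (5,5)@(11, 11): e=[9,2,75] → █
  covered (12 px):
    · · · · · · ·
    · · · · · · ·
    · · █ █ █ █ █
    · · · █ █ █ █
    · · · · █ █ ·
    · · · · · █ ·
    · · · · · · ·

Z-buffer (winner per pixel, '.' = empty):
  . . . . . . .
  . . . . . . .
  . 0 2 2 2 2 2
  . . 0 2 2 2 2
  . . . 0 2 2 .
  . . . . 0 2 .
  . . . . . . .

Result: 2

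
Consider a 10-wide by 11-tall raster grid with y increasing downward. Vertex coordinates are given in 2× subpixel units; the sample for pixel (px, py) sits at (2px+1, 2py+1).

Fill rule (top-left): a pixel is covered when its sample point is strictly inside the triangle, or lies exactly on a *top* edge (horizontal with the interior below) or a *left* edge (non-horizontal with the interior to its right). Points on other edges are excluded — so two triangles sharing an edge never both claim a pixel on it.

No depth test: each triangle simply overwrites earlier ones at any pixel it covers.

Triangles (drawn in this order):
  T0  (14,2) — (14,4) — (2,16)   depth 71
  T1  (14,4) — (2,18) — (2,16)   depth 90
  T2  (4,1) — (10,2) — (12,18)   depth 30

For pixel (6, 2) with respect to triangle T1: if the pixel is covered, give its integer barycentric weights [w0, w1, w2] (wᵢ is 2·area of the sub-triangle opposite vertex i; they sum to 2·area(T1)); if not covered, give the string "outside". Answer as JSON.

T0:
  2·area = 24
  edge (14, 2)→(14, 4): d=(0,2) right/bottom  bias=-1
  edge (14, 4)→(2, 16): d=(-12,12) right/bottom  bias=-1
  edge (2, 16)→(14, 2): d=(12,-14) top-left  bias=+0
    (8,0)@(17, 1): e=[-6,0,30] → ·  [on edge]
    (7,1)@(15, 3): e=[-2,0,26] → ·  [on edge]
    (6,2)@(13, 5): e=[2,0,22] → ·  [on edge]
    (5,3)@(11, 7): e=[6,0,18] → ·  [on edge]
    (4,4)@(9, 9): e=[10,0,14] → ·  [on edge]
    (3,5)@(7, 11): e=[14,0,10] → ·  [on edge]
    (2,6)@(5, 13): e=[18,0,6] → ·  [on edge]
    (1,7)@(3, 15): e=[22,0,2] → ·  [on edge]
    (0,8)@(1, 17): e=[26,0,-2] → ·  [on edge]
  covered (0 px):
    · · · · · · · · · ·
    · · · · · · · · · ·
    · · · · · · · · · ·
    · · · · · · · · · ·
    · · · · · · · · · ·
    · · · · · · · · · ·
    · · · · · · · · · ·
    · · · · · · · · · ·
    · · · · · · · · · ·
    · · · · · · · · · ·
    · · · · · · · · · ·
T1:
  2·area = 24
  edge (14, 4)→(2, 18): d=(-12,14) right/bottom  bias=-1
  edge (2, 18)→(2, 16): d=(0,-2) top-left  bias=+0
  edge (2, 16)→(14, 4): d=(12,-12) top-left  bias=+0
    (8,0)@(17, 1): e=[-6,30,0] → ·  [on edge]
    (7,1)@(15, 3): e=[-2,26,0] → ·  [on edge]
    (6,2)@(13, 5): e=[2,22,0] → █  [on edge]
    (7,2)@(15, 5): e=[-26,26,24] → ·
    (5,3)@(11, 7): e=[6,18,0] → █  [on edge]
    (6,3)@(13, 7): e=[-22,22,24] → ·
    (4,4)@(9, 9): e=[10,14,0] → █  [on edge]
    (5,4)@(11, 9): e=[-18,18,24] → ·
    (3,5)@(7, 11): e=[14,10,0] → █  [on edge]
    (4,5)@(9, 11): e=[-14,14,24] → ·
    (2,6)@(5, 13): e=[18,6,0] → █  [on edge]
    (3,6)@(7, 13): e=[-10,10,24] → ·
    (1,7)@(3, 15): e=[22,2,0] → █  [on edge]
    (0,8)@(1, 17): e=[26,-2,0] → ·  [on edge]
  covered (6 px):
    · · · · · · · · · ·
    · · · · · · · · · ·
    · · · · · · █ · · ·
    · · · · · █ · · · ·
    · · · · █ · · · · ·
    · · · █ · · · · · ·
    · · █ · · · · · · ·
    · █ · · · · · · · ·
    · · · · · · · · · ·
    · · · · · · · · · ·
    · · · · · · · · · ·
T2:
  2·area = 94
  edge (4, 1)→(10, 2): d=(6,1) right/bottom  bias=-1
  edge (10, 2)→(12, 18): d=(2,16) right/bottom  bias=-1
  edge (12, 18)→(4, 1): d=(-8,-17) top-left  bias=+0
    (2,1)@(5, 3): e=[11,82,1] → █
    (3,1)@(7, 3): e=[9,50,35] → █
    (4,1)@(9, 3): e=[7,18,69] → █
    (5,1)@(11, 3): e=[5,-14,103] → ·
    (2,2)@(5, 5): e=[23,86,-15] → ·
    (3,2)@(7, 5): e=[21,54,19] → █
    (5,2)@(11, 5): e=[17,-10,87] → ·
    (3,3)@(7, 7): e=[33,58,3] → █
    (5,3)@(11, 7): e=[29,-6,71] → ·
    (3,4)@(7, 9): e=[45,62,-13] → ·
    (4,4)@(9, 9): e=[43,30,21] → █
    (5,4)@(11, 9): e=[41,-2,55] → ·
  covered (12 px):
    · · · · · · · · · ·
    · · █ █ █ · · · · ·
    · · · █ █ · · · · ·
    · · · █ █ · · · · ·
    · · · · █ · · · · ·
    · · · · █ █ · · · ·
    · · · · · █ · · · ·
    · · · · · █ · · · ·
    · · · · · · · · · ·
    · · · · · · · · · ·
    · · · · · · · · · ·

Result: [22,0,2]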